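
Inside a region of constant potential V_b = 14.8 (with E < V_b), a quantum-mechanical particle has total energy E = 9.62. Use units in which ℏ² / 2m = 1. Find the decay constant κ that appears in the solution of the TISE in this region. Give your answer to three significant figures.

κ = 2.28

Since E < V_b the TISE in this region is ψ'' = κ²ψ with κ = √(2m(V_b − E))/ℏ.
κ = √(2 × 0.5 × 5.18) = 2.276.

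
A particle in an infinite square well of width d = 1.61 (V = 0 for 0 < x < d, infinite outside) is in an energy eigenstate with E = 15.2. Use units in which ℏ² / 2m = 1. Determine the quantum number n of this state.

n = 2

For an infinite well E_n = n²π²ℏ²/(2md²), so n = (d/πℏ)√(2mE).
n = (1.61/π) × √(2 × 0.5 × 15.2) = 1.998 → n = 2.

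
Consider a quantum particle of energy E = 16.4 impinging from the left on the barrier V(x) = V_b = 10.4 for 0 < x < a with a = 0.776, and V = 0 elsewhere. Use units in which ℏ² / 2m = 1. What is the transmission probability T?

T = 0.803

Above the barrier the interior wavenumber is k₂ = √(2m(E − V_b))/ℏ = 2.449, giving phase k₂a = 1.901.
T = [1 + V_b² sin²(k₂a) / (4E(E − V_b))]⁻¹ = 1/1.246 = 0.803.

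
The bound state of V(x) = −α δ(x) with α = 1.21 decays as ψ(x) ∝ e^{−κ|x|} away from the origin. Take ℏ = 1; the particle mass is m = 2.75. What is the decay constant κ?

κ = 3.33

Integrating the TISE across x = 0 gives the cusp condition ψ'(0⁺) − ψ'(0⁻) = −(2mα/ℏ²)ψ(0).
With ψ ∝ e^{−κ|x|} this yields −2κ = −2mα/ℏ², so κ = mα/ℏ² = 3.328.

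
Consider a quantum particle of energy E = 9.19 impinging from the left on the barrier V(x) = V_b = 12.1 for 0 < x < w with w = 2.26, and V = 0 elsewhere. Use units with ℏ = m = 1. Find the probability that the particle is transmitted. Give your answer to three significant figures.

E < V_b: inside the barrier ψ ∝ e^{±κx} with κ = √(2m(V_b − E))/ℏ = 2.412.
κw = 5.452, sinh(κw) = 116.6.
Matching ψ, ψ′ at both faces gives T = [1 + V_b² sinh²(κw) / (4E(V_b − E))]⁻¹ = 1/18620 = 0.0000537.

T = 0.0000537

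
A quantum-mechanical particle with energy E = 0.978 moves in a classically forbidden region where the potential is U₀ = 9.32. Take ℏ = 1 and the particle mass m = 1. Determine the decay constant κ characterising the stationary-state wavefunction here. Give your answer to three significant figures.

κ = 4.08

Since E < U₀ the TISE in this region is ψ'' = κ²ψ with κ = √(2m(U₀ − E))/ℏ.
κ = √(2 × 1 × 8.342) = 4.085.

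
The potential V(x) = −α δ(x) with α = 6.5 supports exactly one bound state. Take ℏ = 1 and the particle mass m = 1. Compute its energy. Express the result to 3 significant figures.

The bound state is ψ(x) = √κ e^{−κ|x|}. The derivative jump ψ'(0⁺) − ψ'(0⁻) = −(2mα/ℏ²)ψ(0) fixes κ = mα/ℏ² = 6.500.
Then E = −ℏ²κ²/(2m) = −mα²/(2ℏ²) = -21.13.

E = -21.1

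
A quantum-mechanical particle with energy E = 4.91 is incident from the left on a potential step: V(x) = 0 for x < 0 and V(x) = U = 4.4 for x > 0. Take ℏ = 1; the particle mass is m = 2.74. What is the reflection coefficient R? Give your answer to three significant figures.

On each side the TISE gives plane waves with k = √(2m(E − V))/ℏ: k₁ = √(2·2.74·4.91) = 5.187, k₂ = √(2·2.74·0.51) = 1.672.
Matching ψ and ψ′ at x = 0 gives r = (k₁ − k₂)/(k₁ + k₂), so R = r² = 0.2627 and T = 1 − R = 0.7373.

R = 0.263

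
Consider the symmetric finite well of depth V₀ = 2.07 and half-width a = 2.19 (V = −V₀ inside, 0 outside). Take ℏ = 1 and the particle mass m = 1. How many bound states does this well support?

The dimensionless depth is z₀ = a√(2mV₀)/ℏ = 2.19 × √(4.140) = 4.456.
A new bound state (alternating even/odd) appears each time z₀ passes a multiple of π/2, so N = ⌊2z₀/π⌋ + 1 = ⌊2.837⌋ + 1 = 3.

N = 3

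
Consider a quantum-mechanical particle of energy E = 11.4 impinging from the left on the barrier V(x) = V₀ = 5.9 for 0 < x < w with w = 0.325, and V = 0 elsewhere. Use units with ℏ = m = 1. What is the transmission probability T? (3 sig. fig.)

T = 0.903

E > V₀: inside the barrier k₂ = √(2m(E − V₀))/ℏ = 3.317, k₂w = 1.078.
T = [1 + V₀² sin²(k₂w) / (4E(E − V₀))]⁻¹ = 1/1.108 = 0.903.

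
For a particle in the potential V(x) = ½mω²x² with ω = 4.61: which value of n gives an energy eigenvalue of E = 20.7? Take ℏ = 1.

E_n = ℏω(n + ½) ⇒ n = E/(ℏω) − ½ = 20.7/4.61 − 0.5 = 3.990 → n = 4.

n = 4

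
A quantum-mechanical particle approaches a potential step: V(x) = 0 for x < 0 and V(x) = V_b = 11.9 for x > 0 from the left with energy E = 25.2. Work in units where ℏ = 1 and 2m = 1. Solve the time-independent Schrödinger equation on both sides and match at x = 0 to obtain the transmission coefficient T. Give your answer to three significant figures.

The wavenumbers are k₁ = √(2mE)/ℏ = 5.020 on the left and k₂ = √(2m(E − V_b))/ℏ = 3.647 on the right.
Continuity of ψ and ψ′ at the step yields the reflection amplitude r = (k₁ − k₂)/(k₁ + k₂) = 0.1584; thus R = |r|² = 0.02510, T = 0.9749.

T = 0.975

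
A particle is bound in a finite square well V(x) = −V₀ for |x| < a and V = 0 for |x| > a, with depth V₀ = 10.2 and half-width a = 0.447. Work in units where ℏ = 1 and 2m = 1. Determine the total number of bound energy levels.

Define the well-strength parameter z₀ = (a/ℏ)√(2mV₀) = 0.447 × √(2·0.5·10.2) = 1.428.
The even/odd transcendental equations gain one root per π/2 in z₀, giving N = 1 + ⌊2z₀/π⌋ = 1 + ⌊0.9088⌋ = 1.

N = 1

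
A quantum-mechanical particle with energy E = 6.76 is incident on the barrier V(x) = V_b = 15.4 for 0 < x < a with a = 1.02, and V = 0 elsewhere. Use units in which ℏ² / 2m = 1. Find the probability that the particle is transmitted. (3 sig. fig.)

T = 0.00976

Since E < V_b the interior solution is evanescent with decay constant κ = √(2m(V_b − E))/ℏ = 2.939.
κa = 2.998, sinh(κa) = 10.000.
The exact tunnelling result is T⁻¹ = 1 + V_b² sinh²(κa) / [4E(V_b − E)] = 102.5, so T = 0.00976.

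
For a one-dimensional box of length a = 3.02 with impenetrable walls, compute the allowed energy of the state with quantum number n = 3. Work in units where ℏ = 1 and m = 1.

Requiring ψ(0) = ψ(a) = 0 quantises k = nπ/a, hence E_n = ℏ²k²/2m = n²π²ℏ²/(2ma²).
E_3 = 3² × π² / (2 × 1 × 3.02²) = 4.870.

E = 4.87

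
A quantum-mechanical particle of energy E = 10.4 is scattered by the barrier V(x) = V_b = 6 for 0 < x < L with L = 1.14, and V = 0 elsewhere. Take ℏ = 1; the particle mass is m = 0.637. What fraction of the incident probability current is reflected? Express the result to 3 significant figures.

Above the barrier the interior wavenumber is k₂ = √(2m(E − V_b))/ℏ = 2.368, giving phase k₂L = 2.699.
T = [1 + V_b² sin²(k₂L) / (4E(E − V_b))]⁻¹ = 1/1.036 = 0.965.
R = 1 − T = 0.0348.

R = 0.0348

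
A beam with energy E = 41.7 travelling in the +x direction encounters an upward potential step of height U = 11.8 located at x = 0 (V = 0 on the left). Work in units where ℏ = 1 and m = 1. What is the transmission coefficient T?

T = 0.993

On each side the TISE gives plane waves with k = √(2m(E − V))/ℏ: k₁ = √(2·1·41.7) = 9.132, k₂ = √(2·1·29.9) = 7.733.
Matching ψ and ψ′ at x = 0 gives r = (k₁ − k₂)/(k₁ + k₂), so R = r² = 0.006884 and T = 1 − R = 0.9931.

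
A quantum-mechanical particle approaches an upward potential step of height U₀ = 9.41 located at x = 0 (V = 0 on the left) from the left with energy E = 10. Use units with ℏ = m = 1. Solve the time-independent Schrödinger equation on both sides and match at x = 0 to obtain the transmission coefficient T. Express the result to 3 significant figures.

On each side the TISE gives plane waves with k = √(2m(E − V))/ℏ: k₁ = √(2·1·10) = 4.472, k₂ = √(2·1·0.59) = 1.086.
Continuity of ψ and ψ′ at the step yields the reflection amplitude r = (k₁ − k₂)/(k₁ + k₂) = 0.6091; thus R = |r|² = 0.3711, T = 0.6289.

T = 0.629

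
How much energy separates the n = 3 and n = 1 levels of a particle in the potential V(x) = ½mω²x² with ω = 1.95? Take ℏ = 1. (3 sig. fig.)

E_n = ℏω(n + ½), so ΔE = (3 − 1) ℏω = 2 × 1.95 = 3.900.

ΔE = 3.90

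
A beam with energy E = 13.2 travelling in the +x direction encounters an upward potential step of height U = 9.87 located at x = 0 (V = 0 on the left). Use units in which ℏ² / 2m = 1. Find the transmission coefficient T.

T = 0.890

The wavenumbers are k₁ = √(2mE)/ℏ = 3.633 on the left and k₂ = √(2m(E − U))/ℏ = 1.825 on the right.
Continuity of ψ and ψ′ at the step yields the reflection amplitude r = (k₁ − k₂)/(k₁ + k₂) = 0.3313; thus R = |r|² = 0.1098, T = 0.8902.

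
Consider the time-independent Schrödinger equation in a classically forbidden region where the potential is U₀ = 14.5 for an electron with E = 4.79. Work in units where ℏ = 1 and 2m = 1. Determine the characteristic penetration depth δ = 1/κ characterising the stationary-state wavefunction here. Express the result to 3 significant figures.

δ = 0.321

Since E < U₀ the TISE in this region is ψ'' = κ²ψ with κ = √(2m(U₀ − E))/ℏ.
κ = √(2 × 0.5 × 9.71) = 3.116. The penetration depth is δ = 1/κ = 0.321.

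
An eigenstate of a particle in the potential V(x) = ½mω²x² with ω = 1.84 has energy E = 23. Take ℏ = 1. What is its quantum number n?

n = 12

Invert E_n = (n + ½)ℏω: n = E/ℏω − ½ = 12.000, so n = 12.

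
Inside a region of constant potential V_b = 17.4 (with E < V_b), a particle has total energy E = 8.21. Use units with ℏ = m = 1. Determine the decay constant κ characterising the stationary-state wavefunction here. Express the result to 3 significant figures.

κ = 4.29

Since E < V_b the TISE in this region is ψ'' = κ²ψ with κ = √(2m(V_b − E))/ℏ.
κ = √(2 × 1 × 9.19) = 4.287.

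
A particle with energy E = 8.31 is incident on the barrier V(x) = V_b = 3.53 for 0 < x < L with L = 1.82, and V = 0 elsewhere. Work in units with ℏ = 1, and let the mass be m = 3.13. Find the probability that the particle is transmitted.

Above the barrier the interior wavenumber is k₂ = √(2m(E − V_b))/ℏ = 5.470, giving phase k₂L = 9.956.
T = [1 + V_b² sin²(k₂L) / (4E(E − V_b))]⁻¹ = 1/1.020 = 0.980.

T = 0.980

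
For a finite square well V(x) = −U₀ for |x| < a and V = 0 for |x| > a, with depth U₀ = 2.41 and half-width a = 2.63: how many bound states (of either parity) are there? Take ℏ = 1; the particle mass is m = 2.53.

Define the well-strength parameter z₀ = (a/ℏ)√(2mU₀) = 2.63 × √(2·2.53·2.41) = 9.184.
The even/odd transcendental equations gain one root per π/2 in z₀, giving N = 1 + ⌊2z₀/π⌋ = 1 + ⌊5.847⌋ = 6.

N = 6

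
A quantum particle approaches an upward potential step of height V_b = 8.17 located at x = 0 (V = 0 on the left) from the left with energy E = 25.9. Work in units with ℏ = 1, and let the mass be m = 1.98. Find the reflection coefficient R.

On each side the TISE gives plane waves with k = √(2m(E − V))/ℏ: k₁ = √(2·1.98·25.9) = 10.13, k₂ = √(2·1.98·17.73) = 8.379.
Continuity of ψ and ψ′ at the step yields the reflection amplitude r = (k₁ − k₂)/(k₁ + k₂) = 0.09446; thus R = |r|² = 0.008923, T = 0.9911.

R = 0.00892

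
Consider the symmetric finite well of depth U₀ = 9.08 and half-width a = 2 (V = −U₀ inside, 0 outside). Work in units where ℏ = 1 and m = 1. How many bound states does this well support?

The dimensionless depth is z₀ = a√(2mU₀)/ℏ = 2 × √(18.16) = 8.523.
A new bound state (alternating even/odd) appears each time z₀ passes a multiple of π/2, so N = ⌊2z₀/π⌋ + 1 = ⌊5.426⌋ + 1 = 6.

N = 6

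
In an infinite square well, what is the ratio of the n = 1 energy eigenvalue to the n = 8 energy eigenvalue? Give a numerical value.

0.015625

E_n = n²π²ℏ²/(2mL²) so the ratio is n₂²/n₁² = 1/64 = 0.015625.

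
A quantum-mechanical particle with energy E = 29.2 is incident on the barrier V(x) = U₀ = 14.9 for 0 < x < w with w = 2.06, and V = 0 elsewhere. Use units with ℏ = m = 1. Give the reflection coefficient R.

R = 0.117

E > U₀: inside the barrier k₂ = √(2m(E − U₀))/ℏ = 5.348, k₂w = 11.02.
Matching at both interfaces gives T⁻¹ = 1 + U₀² sin²(k₂w) / [4E(E − U₀)] = 1.133, hence T = 0.883.
R = 1 − T = 0.117.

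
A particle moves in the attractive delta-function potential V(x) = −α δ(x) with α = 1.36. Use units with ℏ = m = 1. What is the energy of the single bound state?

For x ≠ 0 the bound state is ψ ∝ e^{−κ|x|}; integrating the TISE across the delta gives the cusp condition 2κ = 2mα/ℏ², so κ = 1.360.
Then E = −ℏ²κ²/(2m) = −mα²/(2ℏ²) = -0.9248.

E = -0.925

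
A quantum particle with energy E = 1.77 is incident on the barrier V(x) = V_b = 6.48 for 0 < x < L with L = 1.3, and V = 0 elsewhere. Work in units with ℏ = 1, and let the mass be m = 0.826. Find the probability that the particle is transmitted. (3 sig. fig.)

T = 0.00225

E < V_b: inside the barrier ψ ∝ e^{±κx} with κ = √(2m(V_b − E))/ℏ = 2.789.
κL = 3.626, sinh(κL) = 18.77.
Matching ψ, ψ′ at both faces gives T = [1 + V_b² sinh²(κL) / (4E(V_b − E))]⁻¹ = 1/444.8 = 0.00225.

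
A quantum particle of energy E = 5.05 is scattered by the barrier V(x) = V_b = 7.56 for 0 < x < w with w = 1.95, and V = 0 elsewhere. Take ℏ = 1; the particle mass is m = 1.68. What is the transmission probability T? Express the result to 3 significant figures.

T = 0.0000428

E < V_b: inside the barrier ψ ∝ e^{±κx} with κ = √(2m(V_b − E))/ℏ = 2.904.
κw = 5.663, sinh(κw) = 144.0.
Matching ψ, ψ′ at both faces gives T = [1 + V_b² sinh²(κw) / (4E(V_b − E))]⁻¹ = 1/23370 = 0.0000428.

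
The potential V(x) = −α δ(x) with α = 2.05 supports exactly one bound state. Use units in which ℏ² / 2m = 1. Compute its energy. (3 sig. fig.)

E = -1.05

For x ≠ 0 the bound state is ψ ∝ e^{−κ|x|}; integrating the TISE across the delta gives the cusp condition 2κ = 2mα/ℏ², so κ = 1.025.
Then E = −ℏ²κ²/(2m) = −mα²/(2ℏ²) = -1.051.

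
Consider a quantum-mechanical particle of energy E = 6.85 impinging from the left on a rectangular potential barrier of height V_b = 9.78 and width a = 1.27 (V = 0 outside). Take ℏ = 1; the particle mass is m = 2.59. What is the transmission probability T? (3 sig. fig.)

Since E < V_b the interior solution is evanescent with decay constant κ = √(2m(V_b − E))/ℏ = 3.896.
κa = 4.948, sinh(κa) = 70.42.
Matching ψ, ψ′ at both faces gives T = [1 + V_b² sinh²(κa) / (4E(V_b − E))]⁻¹ = 1/5909 = 0.000169.

T = 0.000169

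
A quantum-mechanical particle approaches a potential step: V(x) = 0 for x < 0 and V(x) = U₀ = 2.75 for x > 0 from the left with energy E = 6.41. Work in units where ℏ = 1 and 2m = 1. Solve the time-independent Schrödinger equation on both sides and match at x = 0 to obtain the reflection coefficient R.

The wavenumbers are k₁ = √(2mE)/ℏ = 2.532 on the left and k₂ = √(2m(E − U₀))/ℏ = 1.913 on the right.
Matching ψ and ψ′ at x = 0 gives r = (k₁ − k₂)/(k₁ + k₂), so R = r² = 0.01937 and T = 1 − R = 0.9806.

R = 0.0194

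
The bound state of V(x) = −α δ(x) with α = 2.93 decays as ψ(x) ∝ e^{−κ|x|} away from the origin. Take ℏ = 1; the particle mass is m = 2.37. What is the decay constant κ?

κ = 6.94

Integrate −(ℏ²/2m)ψ'' − αδ(x)ψ = Eψ from −ε to +ε: the ψ'' term gives ψ'(0⁺) − ψ'(0⁻) and the δ term gives −(2mα/ℏ²)ψ(0).
With ψ ∝ e^{−κ|x|} this yields −2κ = −2mα/ℏ², so κ = mα/ℏ² = 6.944.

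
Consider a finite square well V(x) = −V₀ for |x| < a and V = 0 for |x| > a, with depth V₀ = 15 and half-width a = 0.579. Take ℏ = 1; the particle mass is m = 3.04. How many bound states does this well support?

N = 4

Define the well-strength parameter z₀ = (a/ℏ)√(2mV₀) = 0.579 × √(2·3.04·15) = 5.529.
The even/odd transcendental equations gain one root per π/2 in z₀, giving N = 1 + ⌊2z₀/π⌋ = 1 + ⌊3.520⌋ = 4.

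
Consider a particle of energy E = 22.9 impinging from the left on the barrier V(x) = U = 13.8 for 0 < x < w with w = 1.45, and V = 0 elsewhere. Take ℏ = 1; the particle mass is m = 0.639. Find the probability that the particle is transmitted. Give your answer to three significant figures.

T = 0.822

E > U: inside the barrier k₂ = √(2m(E − U))/ℏ = 3.410, k₂w = 4.945.
Matching at both interfaces gives T⁻¹ = 1 + U² sin²(k₂w) / [4E(E − U)] = 1.216, hence T = 0.822.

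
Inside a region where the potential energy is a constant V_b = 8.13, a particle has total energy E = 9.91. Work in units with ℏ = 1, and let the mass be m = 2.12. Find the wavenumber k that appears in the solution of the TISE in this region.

With E > V_b the solution is oscillatory, ψ ∝ e^{±ikx} with k = √(2m(E − V_b))/ℏ.
k = √(2 × 2.12 × 1.78) = 2.747.

k = 2.75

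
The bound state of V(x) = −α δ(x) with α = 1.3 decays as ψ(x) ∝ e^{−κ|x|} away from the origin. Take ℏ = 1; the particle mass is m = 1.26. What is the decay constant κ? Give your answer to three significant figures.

Integrating the TISE across x = 0 gives the cusp condition ψ'(0⁺) − ψ'(0⁻) = −(2mα/ℏ²)ψ(0).
With ψ ∝ e^{−κ|x|} this yields −2κ = −2mα/ℏ², so κ = mα/ℏ² = 1.638.

κ = 1.64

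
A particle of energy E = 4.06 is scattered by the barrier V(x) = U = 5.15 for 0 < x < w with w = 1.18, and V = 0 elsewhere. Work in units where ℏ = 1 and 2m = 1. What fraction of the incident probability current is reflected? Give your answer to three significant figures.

R = 0.787

Since E < U the interior solution is evanescent with decay constant κ = √(2m(U − E))/ℏ = 1.044.
κw = 1.232, sinh(κw) = 1.568.
The exact tunnelling result is T⁻¹ = 1 + U² sinh²(κw) / [4E(U − E)] = 4.684, so T = 0.213.
R = 1 − T = 0.787.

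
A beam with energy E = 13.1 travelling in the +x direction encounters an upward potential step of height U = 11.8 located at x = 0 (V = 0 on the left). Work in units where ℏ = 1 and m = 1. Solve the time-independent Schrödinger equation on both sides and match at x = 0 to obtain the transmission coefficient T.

T = 0.729

The wavenumbers are k₁ = √(2mE)/ℏ = 5.119 on the left and k₂ = √(2m(E − U))/ℏ = 1.612 on the right.
Matching ψ and ψ′ at x = 0 gives r = (k₁ − k₂)/(k₁ + k₂), so R = r² = 0.2713 and T = 1 − R = 0.7287.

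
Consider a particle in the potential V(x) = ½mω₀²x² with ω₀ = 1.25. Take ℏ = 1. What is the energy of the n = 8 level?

E = 10.6

Using E_n = (n + ½)ℏω₀: E_8 = 8.5 × 1.25 = 10.63.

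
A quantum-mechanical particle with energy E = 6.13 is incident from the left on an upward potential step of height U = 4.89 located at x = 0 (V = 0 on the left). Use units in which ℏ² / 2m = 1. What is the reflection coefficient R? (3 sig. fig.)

On each side the TISE gives plane waves with k = √(2m(E − V))/ℏ: k₁ = √(2·½·6.13) = 2.476, k₂ = √(2·½·1.24) = 1.114.
Matching ψ and ψ′ at x = 0 gives r = (k₁ − k₂)/(k₁ + k₂), so R = r² = 0.1440 and T = 1 − R = 0.8560.

R = 0.144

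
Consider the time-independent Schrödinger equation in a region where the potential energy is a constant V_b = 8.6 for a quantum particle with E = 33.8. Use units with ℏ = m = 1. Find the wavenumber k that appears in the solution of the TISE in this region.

With E > V_b the solution is oscillatory, ψ ∝ e^{±ikx} with k = √(2m(E − V_b))/ℏ.
k = √(2 × 1 × 25.2) = 7.099.

k = 7.10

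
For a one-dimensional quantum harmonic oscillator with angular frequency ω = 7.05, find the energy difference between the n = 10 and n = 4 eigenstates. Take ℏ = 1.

ΔE = 42.3

E_n = ℏω(n + ½), so ΔE = (10 − 4) ℏω = 6 × 7.05 = 42.30.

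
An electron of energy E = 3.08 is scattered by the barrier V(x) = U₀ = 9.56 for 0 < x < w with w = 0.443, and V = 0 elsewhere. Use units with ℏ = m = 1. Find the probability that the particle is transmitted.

Since E < U₀ the interior solution is evanescent with decay constant κ = √(2m(U₀ − E))/ℏ = 3.600.
κw = 1.595, sinh(κw) = 2.362.
The exact tunnelling result is T⁻¹ = 1 + U₀² sinh²(κw) / [4E(U₀ − E)] = 7.388, so T = 0.135.

T = 0.135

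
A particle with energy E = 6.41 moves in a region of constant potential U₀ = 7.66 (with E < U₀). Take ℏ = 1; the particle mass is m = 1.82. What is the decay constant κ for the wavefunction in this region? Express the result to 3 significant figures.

κ = 2.13

Since E < U₀ the TISE in this region is ψ'' = κ²ψ with κ = √(2m(U₀ − E))/ℏ.
κ = √(2 × 1.82 × 1.25) = 2.133.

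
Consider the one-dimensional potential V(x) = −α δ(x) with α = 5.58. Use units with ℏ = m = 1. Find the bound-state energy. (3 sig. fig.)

The bound state is ψ(x) = √κ e^{−κ|x|}. The derivative jump ψ'(0⁺) − ψ'(0⁻) = −(2mα/ℏ²)ψ(0) fixes κ = mα/ℏ² = 5.580.
Then E = −ℏ²κ²/(2m) = −mα²/(2ℏ²) = -15.57.

E = -15.6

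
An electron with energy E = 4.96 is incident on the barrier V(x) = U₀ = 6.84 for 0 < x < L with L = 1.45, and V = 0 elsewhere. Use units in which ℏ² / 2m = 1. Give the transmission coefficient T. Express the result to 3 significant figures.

E < U₀: inside the barrier ψ ∝ e^{±κx} with κ = √(2m(U₀ − E))/ℏ = 1.371.
κL = 1.988, sinh(κL) = 3.582.
Matching ψ, ψ′ at both faces gives T = [1 + U₀² sinh²(κL) / (4E(U₀ − E))]⁻¹ = 1/17.10 = 0.0585.

T = 0.0585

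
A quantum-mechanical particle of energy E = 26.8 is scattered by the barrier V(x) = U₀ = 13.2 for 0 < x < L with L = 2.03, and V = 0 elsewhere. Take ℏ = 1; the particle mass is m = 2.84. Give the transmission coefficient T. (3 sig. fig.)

Above the barrier the interior wavenumber is k₂ = √(2m(E − U₀))/ℏ = 8.789, giving phase k₂L = 17.84.
T = [1 + U₀² sin²(k₂L) / (4E(E − U₀))]⁻¹ = 1/1.085 = 0.921.

T = 0.921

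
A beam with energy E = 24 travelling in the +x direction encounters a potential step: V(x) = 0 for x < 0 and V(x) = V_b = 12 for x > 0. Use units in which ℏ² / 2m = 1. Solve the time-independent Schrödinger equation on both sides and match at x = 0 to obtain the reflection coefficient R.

The wavenumbers are k₁ = √(2mE)/ℏ = 4.899 on the left and k₂ = √(2m(E − V_b))/ℏ = 3.464 on the right.
Matching ψ and ψ′ at x = 0 gives r = (k₁ − k₂)/(k₁ + k₂), so R = r² = 0.02944 and T = 1 − R = 0.9706.

R = 0.0294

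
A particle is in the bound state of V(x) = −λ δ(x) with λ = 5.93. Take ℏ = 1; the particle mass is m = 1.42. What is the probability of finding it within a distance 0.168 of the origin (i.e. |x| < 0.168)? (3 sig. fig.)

The normalised bound state is ψ = √κ e^{−κ|x|} with κ = mλ/ℏ² = 8.421.
P(|x| < d) = ∫_{−d}^{d} κ e^{−2κ|x|} dx = 1 − e^{−2κd} = 1 − e^{−2.829} = 0.9409.

P = 0.941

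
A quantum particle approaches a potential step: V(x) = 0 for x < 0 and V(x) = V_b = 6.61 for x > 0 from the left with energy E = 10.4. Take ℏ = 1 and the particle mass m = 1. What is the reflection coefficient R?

R = 0.0611

On each side the TISE gives plane waves with k = √(2m(E − V))/ℏ: k₁ = √(2·1·10.4) = 4.561, k₂ = √(2·1·3.79) = 2.753.
Matching ψ and ψ′ at x = 0 gives r = (k₁ − k₂)/(k₁ + k₂), so R = r² = 0.06108 and T = 1 − R = 0.9389.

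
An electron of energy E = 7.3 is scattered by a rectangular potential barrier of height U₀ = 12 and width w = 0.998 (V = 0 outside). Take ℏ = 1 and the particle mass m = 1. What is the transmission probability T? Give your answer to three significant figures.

T = 0.00835

Since E < U₀ the interior solution is evanescent with decay constant κ = √(2m(U₀ − E))/ℏ = 3.066.
κw = 3.060, sinh(κw) = 10.64.
The exact tunnelling result is T⁻¹ = 1 + U₀² sinh²(κw) / [4E(U₀ − E)] = 119.7, so T = 0.00835.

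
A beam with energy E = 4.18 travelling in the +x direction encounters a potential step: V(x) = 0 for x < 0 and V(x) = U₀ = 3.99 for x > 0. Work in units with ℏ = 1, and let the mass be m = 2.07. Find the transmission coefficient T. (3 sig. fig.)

T = 0.579

The wavenumbers are k₁ = √(2mE)/ℏ = 4.160 on the left and k₂ = √(2m(E − U₀))/ℏ = 0.8869 on the right.
Matching ψ and ψ′ at x = 0 gives r = (k₁ − k₂)/(k₁ + k₂), so R = r² = 0.4206 and T = 1 − R = 0.5794.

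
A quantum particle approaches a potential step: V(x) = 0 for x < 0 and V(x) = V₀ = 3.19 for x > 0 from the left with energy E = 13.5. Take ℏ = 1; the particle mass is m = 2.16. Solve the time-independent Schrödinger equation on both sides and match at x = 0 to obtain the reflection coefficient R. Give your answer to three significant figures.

R = 0.00453

The wavenumbers are k₁ = √(2mE)/ℏ = 7.637 on the left and k₂ = √(2m(E − V₀))/ℏ = 6.674 on the right.
Matching ψ and ψ′ at x = 0 gives r = (k₁ − k₂)/(k₁ + k₂), so R = r² = 0.004528 and T = 1 − R = 0.9955.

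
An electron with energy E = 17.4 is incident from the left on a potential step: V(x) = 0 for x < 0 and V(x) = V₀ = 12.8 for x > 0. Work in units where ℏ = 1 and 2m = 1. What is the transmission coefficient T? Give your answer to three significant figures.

The wavenumbers are k₁ = √(2mE)/ℏ = 4.171 on the left and k₂ = √(2m(E − V₀))/ℏ = 2.145 on the right.
Matching ψ and ψ′ at x = 0 gives r = (k₁ − k₂)/(k₁ + k₂), so R = r² = 0.1029 and T = 1 − R = 0.8971.

T = 0.897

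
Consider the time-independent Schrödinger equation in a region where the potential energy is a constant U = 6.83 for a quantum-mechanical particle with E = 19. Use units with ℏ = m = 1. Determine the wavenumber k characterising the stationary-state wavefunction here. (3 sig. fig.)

With E > U the solution is oscillatory, ψ ∝ e^{±ikx} with k = √(2m(E − U))/ℏ.
k = √(2 × 1 × 12.17) = 4.934.

k = 4.93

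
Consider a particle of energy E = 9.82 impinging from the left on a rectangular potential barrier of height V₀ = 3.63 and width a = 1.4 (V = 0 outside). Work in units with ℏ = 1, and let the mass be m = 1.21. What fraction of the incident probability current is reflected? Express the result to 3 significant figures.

E > V₀: inside the barrier k₂ = √(2m(E − V₀))/ℏ = 3.870, k₂a = 5.419.
Matching at both interfaces gives T⁻¹ = 1 + V₀² sin²(k₂a) / [4E(E − V₀)] = 1.031, hence T = 0.970.
R = 1 − T = 0.0304.

R = 0.0304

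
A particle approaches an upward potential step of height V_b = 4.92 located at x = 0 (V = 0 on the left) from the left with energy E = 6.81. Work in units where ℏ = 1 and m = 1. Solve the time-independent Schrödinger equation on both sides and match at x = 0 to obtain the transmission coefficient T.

T = 0.904

The wavenumbers are k₁ = √(2mE)/ℏ = 3.691 on the left and k₂ = √(2m(E − V_b))/ℏ = 1.944 on the right.
Matching ψ and ψ′ at x = 0 gives r = (k₁ − k₂)/(k₁ + k₂), so R = r² = 0.09605 and T = 1 − R = 0.9040.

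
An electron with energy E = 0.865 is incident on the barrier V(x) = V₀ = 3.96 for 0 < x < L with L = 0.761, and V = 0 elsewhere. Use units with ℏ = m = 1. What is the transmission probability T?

T = 0.0609

Since E < V₀ the interior solution is evanescent with decay constant κ = √(2m(V₀ − E))/ℏ = 2.488.
κL = 1.893, sinh(κL) = 3.245.
The exact tunnelling result is T⁻¹ = 1 + V₀² sinh²(κL) / [4E(V₀ − E)] = 16.42, so T = 0.0609.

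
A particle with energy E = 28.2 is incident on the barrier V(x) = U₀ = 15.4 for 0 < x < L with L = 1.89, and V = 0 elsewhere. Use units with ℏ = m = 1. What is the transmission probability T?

E > U₀: inside the barrier k₂ = √(2m(E − U₀))/ℏ = 5.060, k₂L = 9.563.
T = [1 + U₀² sin²(k₂L) / (4E(E − U₀))]⁻¹ = 1/1.003 = 0.997.

T = 0.997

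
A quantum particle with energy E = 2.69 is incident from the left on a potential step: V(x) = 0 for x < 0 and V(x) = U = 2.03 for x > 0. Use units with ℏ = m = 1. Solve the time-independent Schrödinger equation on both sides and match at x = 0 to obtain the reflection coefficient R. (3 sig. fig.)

R = 0.114

The wavenumbers are k₁ = √(2mE)/ℏ = 2.319 on the left and k₂ = √(2m(E − U))/ℏ = 1.149 on the right.
Matching ψ and ψ′ at x = 0 gives r = (k₁ − k₂)/(k₁ + k₂), so R = r² = 0.1139 and T = 1 − R = 0.8861.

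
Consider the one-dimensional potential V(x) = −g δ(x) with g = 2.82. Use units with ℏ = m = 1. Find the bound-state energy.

E = -3.98

The bound state is ψ(x) = √κ e^{−κ|x|}. The derivative jump ψ'(0⁺) − ψ'(0⁻) = −(2mg/ℏ²)ψ(0) fixes κ = mg/ℏ² = 2.820.
Then E = −ℏ²κ²/(2m) = −mg²/(2ℏ²) = -3.976.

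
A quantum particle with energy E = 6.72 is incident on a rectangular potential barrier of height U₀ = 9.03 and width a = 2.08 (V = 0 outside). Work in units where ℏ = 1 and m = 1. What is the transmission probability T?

E < U₀: inside the barrier ψ ∝ e^{±κx} with κ = √(2m(U₀ − E))/ℏ = 2.149.
κa = 4.471, sinh(κa) = 43.71.
Matching ψ, ψ′ at both faces gives T = [1 + U₀² sinh²(κa) / (4E(U₀ − E))]⁻¹ = 1/2510 = 0.000398.

T = 0.000398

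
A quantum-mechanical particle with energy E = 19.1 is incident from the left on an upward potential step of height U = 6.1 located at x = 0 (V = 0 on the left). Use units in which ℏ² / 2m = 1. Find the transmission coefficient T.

T = 0.991

On each side the TISE gives plane waves with k = √(2m(E − V))/ℏ: k₁ = √(2·½·19.1) = 4.370, k₂ = √(2·½·13) = 3.606.
Matching ψ and ψ′ at x = 0 gives r = (k₁ − k₂)/(k₁ + k₂), so R = r² = 0.009195 and T = 1 − R = 0.9908.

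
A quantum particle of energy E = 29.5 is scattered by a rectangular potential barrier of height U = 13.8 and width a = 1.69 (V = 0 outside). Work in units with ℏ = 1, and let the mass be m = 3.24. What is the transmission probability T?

T = 0.911

E > U: inside the barrier k₂ = √(2m(E − U))/ℏ = 10.09, k₂a = 17.05.
Matching at both interfaces gives T⁻¹ = 1 + U² sin²(k₂a) / [4E(E − U)] = 1.097, hence T = 0.911.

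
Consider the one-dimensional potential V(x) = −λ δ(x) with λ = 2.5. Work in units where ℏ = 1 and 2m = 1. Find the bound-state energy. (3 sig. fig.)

E = -1.56

For x ≠ 0 the bound state is ψ ∝ e^{−κ|x|}; integrating the TISE across the delta gives the cusp condition 2κ = 2mλ/ℏ², so κ = 1.250.
Then E = −ℏ²κ²/(2m) = −mλ²/(2ℏ²) = -1.563.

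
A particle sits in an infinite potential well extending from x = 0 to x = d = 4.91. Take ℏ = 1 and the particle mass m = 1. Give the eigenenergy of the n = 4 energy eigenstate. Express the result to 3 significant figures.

The infinite-well eigenfunctions ψ_n = √(2/d) sin(nπx/d) vanish at both walls, giving E_n = n²π²ℏ²/(2md²).
E_4 = 4² × π² / (2 × 1 × 4.91²) = 3.275.

E = 3.28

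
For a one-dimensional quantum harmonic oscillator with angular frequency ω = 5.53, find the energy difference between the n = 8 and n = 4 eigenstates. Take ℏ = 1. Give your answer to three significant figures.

ΔE = 22.1

E_n = ℏω(n + ½), so ΔE = (8 − 4) ℏω = 4 × 5.53 = 22.12.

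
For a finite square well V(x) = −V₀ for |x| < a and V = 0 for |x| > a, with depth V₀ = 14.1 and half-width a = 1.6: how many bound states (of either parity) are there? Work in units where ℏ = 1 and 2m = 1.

Define the well-strength parameter z₀ = (a/ℏ)√(2mV₀) = 1.6 × √(2·0.5·14.1) = 6.008.
The even/odd transcendental equations gain one root per π/2 in z₀, giving N = 1 + ⌊2z₀/π⌋ = 1 + ⌊3.825⌋ = 4.

N = 4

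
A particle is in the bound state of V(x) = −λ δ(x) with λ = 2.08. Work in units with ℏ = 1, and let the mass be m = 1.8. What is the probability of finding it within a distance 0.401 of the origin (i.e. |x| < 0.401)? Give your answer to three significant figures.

The normalised bound state is ψ = √κ e^{−κ|x|} with κ = mλ/ℏ² = 3.744.
P(|x| < d) = ∫_{−d}^{d} κ e^{−2κ|x|} dx = 1 − e^{−2κd} = 1 − e^{−3.003} = 0.9503.

P = 0.950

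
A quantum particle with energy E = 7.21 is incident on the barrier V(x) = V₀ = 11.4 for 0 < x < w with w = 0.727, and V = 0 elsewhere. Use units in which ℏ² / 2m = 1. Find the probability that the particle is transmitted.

T = 0.174

E < V₀: inside the barrier ψ ∝ e^{±κx} with κ = √(2m(V₀ − E))/ℏ = 2.047.
κw = 1.488, sinh(κw) = 2.102.
Matching ψ, ψ′ at both faces gives T = [1 + V₀² sinh²(κw) / (4E(V₀ − E))]⁻¹ = 1/5.750 = 0.174.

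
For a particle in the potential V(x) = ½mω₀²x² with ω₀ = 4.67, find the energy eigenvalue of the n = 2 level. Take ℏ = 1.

E = 11.7

The oscillator eigenvalues are E_n = ℏω₀(n + ½), so E_2 = 4.67 × 2.5 = 11.68.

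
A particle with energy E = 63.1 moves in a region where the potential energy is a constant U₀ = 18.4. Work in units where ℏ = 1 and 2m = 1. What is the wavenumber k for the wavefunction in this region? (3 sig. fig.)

With E > U₀ the solution is oscillatory, ψ ∝ e^{±ikx} with k = √(2m(E − U₀))/ℏ.
k = √(2 × 0.5 × 44.7) = 6.686.

k = 6.69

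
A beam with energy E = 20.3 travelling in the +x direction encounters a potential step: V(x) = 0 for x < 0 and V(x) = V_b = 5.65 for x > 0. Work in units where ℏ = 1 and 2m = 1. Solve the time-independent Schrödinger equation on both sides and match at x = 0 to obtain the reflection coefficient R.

R = 0.00662

On each side the TISE gives plane waves with k = √(2m(E − V))/ℏ: k₁ = √(2·½·20.3) = 4.506, k₂ = √(2·½·14.65) = 3.828.
Continuity of ψ and ψ′ at the step yields the reflection amplitude r = (k₁ − k₂)/(k₁ + k₂) = 0.08136; thus R = |r|² = 0.006620, T = 0.9934.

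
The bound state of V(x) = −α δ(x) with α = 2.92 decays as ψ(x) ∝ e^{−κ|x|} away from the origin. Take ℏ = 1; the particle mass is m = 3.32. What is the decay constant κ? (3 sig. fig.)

Integrating the TISE across x = 0 gives the cusp condition ψ'(0⁺) − ψ'(0⁻) = −(2mα/ℏ²)ψ(0).
With ψ ∝ e^{−κ|x|} this yields −2κ = −2mα/ℏ², so κ = mα/ℏ² = 9.694.

κ = 9.69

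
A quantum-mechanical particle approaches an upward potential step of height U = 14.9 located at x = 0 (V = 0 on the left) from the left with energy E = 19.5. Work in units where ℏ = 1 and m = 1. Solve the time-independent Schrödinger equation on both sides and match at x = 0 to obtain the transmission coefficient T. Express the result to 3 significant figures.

T = 0.880

The wavenumbers are k₁ = √(2mE)/ℏ = 6.245 on the left and k₂ = √(2m(E − U))/ℏ = 3.033 on the right.
Continuity of ψ and ψ′ at the step yields the reflection amplitude r = (k₁ − k₂)/(k₁ + k₂) = 0.3462; thus R = |r|² = 0.1198, T = 0.8802.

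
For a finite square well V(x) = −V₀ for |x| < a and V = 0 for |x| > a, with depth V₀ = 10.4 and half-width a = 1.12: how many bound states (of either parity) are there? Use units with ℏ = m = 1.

N = 4

Define the well-strength parameter z₀ = (a/ℏ)√(2mV₀) = 1.12 × √(2·1·10.4) = 5.108.
A new bound state (alternating even/odd) appears each time z₀ passes a multiple of π/2, so N = ⌊2z₀/π⌋ + 1 = ⌊3.252⌋ + 1 = 4.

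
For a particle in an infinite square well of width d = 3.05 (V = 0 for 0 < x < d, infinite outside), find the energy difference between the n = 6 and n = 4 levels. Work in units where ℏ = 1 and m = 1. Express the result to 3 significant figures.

ΔE = 10.6

E_n = n²π²ℏ²/(2md²), so ΔE = (6² − 4²) π²ℏ²/(2md²).
ΔE = 20 × π² / (2 × 1 × 3.05²) = 10.61.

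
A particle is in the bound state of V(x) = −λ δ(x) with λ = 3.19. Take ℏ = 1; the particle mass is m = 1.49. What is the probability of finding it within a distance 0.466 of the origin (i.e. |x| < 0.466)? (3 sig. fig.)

The normalised bound state is ψ = √κ e^{−κ|x|} with κ = mλ/ℏ² = 4.753.
P(|x| < d) = ∫_{−d}^{d} κ e^{−2κ|x|} dx = 1 − e^{−2κd} = 1 − e^{−4.430} = 0.9881.

P = 0.988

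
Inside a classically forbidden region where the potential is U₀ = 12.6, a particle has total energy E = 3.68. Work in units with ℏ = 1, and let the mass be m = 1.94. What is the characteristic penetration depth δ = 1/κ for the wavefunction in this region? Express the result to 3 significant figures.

δ = 0.170

Since E < U₀ the TISE in this region is ψ'' = κ²ψ with κ = √(2m(U₀ − E))/ℏ.
κ = √(2 × 1.94 × 8.92) = 5.883. The penetration depth is δ = 1/κ = 0.170.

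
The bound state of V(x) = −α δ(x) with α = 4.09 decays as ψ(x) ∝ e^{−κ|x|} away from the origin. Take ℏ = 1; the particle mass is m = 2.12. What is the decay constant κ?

Integrating the TISE across x = 0 gives the cusp condition ψ'(0⁺) − ψ'(0⁻) = −(2mα/ℏ²)ψ(0).
With ψ ∝ e^{−κ|x|} this yields −2κ = −2mα/ℏ², so κ = mα/ℏ² = 8.671.

κ = 8.67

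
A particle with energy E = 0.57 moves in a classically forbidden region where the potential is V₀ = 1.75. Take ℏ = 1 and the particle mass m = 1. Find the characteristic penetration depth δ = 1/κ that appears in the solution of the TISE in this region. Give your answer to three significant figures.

Since E < V₀ the TISE in this region is ψ'' = κ²ψ with κ = √(2m(V₀ − E))/ℏ.
κ = √(2 × 1 × 1.18) = 1.536. The penetration depth is δ = 1/κ = 0.651.

δ = 0.651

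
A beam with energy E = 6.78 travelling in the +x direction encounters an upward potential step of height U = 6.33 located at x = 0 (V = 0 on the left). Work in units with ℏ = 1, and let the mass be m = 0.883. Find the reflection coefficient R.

The wavenumbers are k₁ = √(2mE)/ℏ = 3.460 on the left and k₂ = √(2m(E − U))/ℏ = 0.8915 on the right.
Matching ψ and ψ′ at x = 0 gives r = (k₁ − k₂)/(k₁ + k₂), so R = r² = 0.3485 and T = 1 − R = 0.6515.

R = 0.348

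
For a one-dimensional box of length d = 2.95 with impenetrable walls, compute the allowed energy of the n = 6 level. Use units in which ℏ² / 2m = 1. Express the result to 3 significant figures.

E = 40.8

The infinite-well eigenfunctions ψ_n = √(2/d) sin(nπx/d) vanish at both walls, giving E_n = n²π²ℏ²/(2md²).
E_6 = 6² × π² / (2 × 0.5 × 2.95²) = 40.83.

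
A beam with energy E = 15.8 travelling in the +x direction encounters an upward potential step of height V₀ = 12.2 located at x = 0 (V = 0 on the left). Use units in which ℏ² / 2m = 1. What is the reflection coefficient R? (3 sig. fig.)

R = 0.125

On each side the TISE gives plane waves with k = √(2m(E − V))/ℏ: k₁ = √(2·½·15.8) = 3.975, k₂ = √(2·½·3.6) = 1.897.
Matching ψ and ψ′ at x = 0 gives r = (k₁ − k₂)/(k₁ + k₂), so R = r² = 0.1252 and T = 1 − R = 0.8748.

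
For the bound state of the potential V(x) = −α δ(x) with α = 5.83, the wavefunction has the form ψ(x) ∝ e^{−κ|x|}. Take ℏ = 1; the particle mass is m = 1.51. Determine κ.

κ = 8.80

Integrating the TISE across x = 0 gives the cusp condition ψ'(0⁺) − ψ'(0⁻) = −(2mα/ℏ²)ψ(0).
With ψ ∝ e^{−κ|x|} this yields −2κ = −2mα/ℏ², so κ = mα/ℏ² = 8.803.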